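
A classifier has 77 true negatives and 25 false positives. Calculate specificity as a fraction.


Specificity = TN / (TN + FP) = 77 / 102 = 77/102.

77/102


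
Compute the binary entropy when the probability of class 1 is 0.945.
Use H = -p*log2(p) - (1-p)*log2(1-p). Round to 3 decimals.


H = -0.945*log2(0.945) - 0.055*log2(0.055) = 0.307.

0.307


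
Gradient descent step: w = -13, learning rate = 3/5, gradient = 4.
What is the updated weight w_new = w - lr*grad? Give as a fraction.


w_new = -13 - 3/5 * 4 = -13 - 12/5 = -77/5.

-77/5


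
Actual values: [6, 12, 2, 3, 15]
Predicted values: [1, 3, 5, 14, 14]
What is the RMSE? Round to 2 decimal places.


MSE = 47.4000. RMSE = sqrt(47.4000) = 6.88.

6.88


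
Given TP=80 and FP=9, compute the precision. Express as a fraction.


Precision = TP / (TP + FP) = 80 / 89 = 80/89.

80/89


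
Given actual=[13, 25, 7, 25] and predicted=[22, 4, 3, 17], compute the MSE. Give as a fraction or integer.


MSE = (1/4) * ((13-22)^2=81 + (25-4)^2=441 + (7-3)^2=16 + (25-17)^2=64). Sum = 602. MSE = 301/2.

301/2


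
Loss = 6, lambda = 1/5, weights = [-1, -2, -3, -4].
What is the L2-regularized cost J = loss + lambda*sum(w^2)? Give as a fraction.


L2 sq norm = sum(w^2) = 30. J = 6 + 1/5 * 30 = 12.

12


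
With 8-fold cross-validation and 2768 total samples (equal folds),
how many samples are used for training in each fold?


Each validation fold has 2768/8 = 346 samples. Training set = 2768 - 346 = 2422.

2422


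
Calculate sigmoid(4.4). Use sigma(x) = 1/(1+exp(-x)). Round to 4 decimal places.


sigma(4.4) = 1/(1+e^(-4.4)) = 1/(1+0.012277) = 1/1.012277 = 0.9879.

0.9879


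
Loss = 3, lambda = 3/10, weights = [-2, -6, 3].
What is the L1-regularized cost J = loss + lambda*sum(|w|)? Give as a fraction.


L1 norm = sum(|w|) = 11. J = 3 + 3/10 * 11 = 63/10.

63/10


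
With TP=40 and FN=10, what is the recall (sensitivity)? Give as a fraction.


Recall = TP / (TP + FN) = 40 / 50 = 4/5.

4/5


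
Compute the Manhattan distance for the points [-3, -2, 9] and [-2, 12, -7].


d = sum of absolute differences: |-3--2|=1 + |-2-12|=14 + |9--7|=16 = 31.

31


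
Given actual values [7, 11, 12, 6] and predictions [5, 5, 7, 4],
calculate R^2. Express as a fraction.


Mean(y) = 9. SS_res = 69. SS_tot = 26. R^2 = 1 - 69/(26) = -43/26.

-43/26


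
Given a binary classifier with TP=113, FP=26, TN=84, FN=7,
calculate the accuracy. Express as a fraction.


Accuracy = (TP + TN) / (TP + TN + FP + FN) = (113 + 84) / 230 = 197/230.

197/230


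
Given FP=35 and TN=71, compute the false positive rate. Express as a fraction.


FPR = FP / (FP + TN) = 35 / 106 = 35/106.

35/106


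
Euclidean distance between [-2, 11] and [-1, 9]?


d = sqrt(sum of squared differences). (-2--1)^2=1, (11-9)^2=4. Sum = 5.

sqrt(5)


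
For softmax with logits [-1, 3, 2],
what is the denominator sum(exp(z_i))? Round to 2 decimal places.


Denom = e^-1=0.3679 + e^3=20.0855 + e^2=7.3891. Sum = 27.8425, which rounds to 27.84.

27.84


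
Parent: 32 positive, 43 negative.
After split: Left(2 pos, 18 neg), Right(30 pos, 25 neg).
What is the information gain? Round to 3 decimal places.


H(parent) = 0.9844. H(left) = 0.4690, H(right) = 0.9940. Weighted = (20/75)*0.4690 + (55/75)*0.9940 = 0.8540. IG = 0.9844 - 0.8540 = 0.1304, which rounds to 0.130.

0.130


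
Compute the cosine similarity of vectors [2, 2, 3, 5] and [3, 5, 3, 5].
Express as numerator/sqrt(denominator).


dot = 50. |a|^2 = 42, |b|^2 = 68. cos = 50/sqrt(2856).

50/sqrt(2856)


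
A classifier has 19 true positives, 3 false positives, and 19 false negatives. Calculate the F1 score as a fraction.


Precision = 19/22 = 19/22. Recall = 19/38 = 1/2. F1 = 2*P*R/(P+R) = 19/30.

19/30


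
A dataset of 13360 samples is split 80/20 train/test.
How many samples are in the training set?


Test set = 13360 * 20% = 2672. Training set = 13360 - 2672 = 10688.

10688


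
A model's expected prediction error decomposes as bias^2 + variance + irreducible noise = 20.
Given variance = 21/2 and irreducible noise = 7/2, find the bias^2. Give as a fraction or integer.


Total error = bias^2 + variance + irreducible noise. So bias^2 = 20 - 21/2 - 7/2 = 6.

6


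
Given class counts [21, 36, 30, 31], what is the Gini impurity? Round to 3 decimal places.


Total = 118. Proportions: 21/118, 36/118, 30/118, 31/118. sum(p_i^2) = 0.2584. Gini = 1 - 0.2584 = 0.7416, which rounds to 0.742.

0.742


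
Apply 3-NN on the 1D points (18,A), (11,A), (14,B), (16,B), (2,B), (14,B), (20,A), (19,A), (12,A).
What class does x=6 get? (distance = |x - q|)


Distances: |18-6|=12, |11-6|=5, |14-6|=8, |16-6|=10, |2-6|=4, |14-6|=8, |20-6|=14, |19-6|=13, |12-6|=6. 3 nearest: (2,B), (11,A), (12,A). Counts: {'B': 1, 'A': 2}. Majority class: A.

A


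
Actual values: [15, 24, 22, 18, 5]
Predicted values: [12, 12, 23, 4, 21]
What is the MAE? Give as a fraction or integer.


MAE = (1/5) * (|15-12|=3 + |24-12|=12 + |22-23|=1 + |18-4|=14 + |5-21|=16). Sum = 46. MAE = 46/5.

46/5


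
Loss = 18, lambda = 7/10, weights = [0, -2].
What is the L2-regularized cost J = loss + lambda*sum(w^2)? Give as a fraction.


L2 sq norm = sum(w^2) = 4. J = 18 + 7/10 * 4 = 104/5.

104/5


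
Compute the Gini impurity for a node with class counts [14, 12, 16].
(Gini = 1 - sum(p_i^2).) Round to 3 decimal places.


Total = 42. Proportions: 14/42, 12/42, 16/42. sum(p_i^2) = 0.3379. Gini = 1 - 0.3379 = 0.6621, which rounds to 0.662.

0.662


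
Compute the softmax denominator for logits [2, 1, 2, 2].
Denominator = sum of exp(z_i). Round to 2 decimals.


Denom = e^2=7.3891 + e^1=2.7183 + e^2=7.3891 + e^2=7.3891. Sum = 24.8856, which rounds to 24.89.

24.89


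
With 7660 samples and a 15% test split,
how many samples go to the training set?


Test set = 7660 * 15% = 1149. Training set = 7660 - 1149 = 6511.

6511


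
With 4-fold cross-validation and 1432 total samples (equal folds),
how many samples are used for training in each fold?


Each validation fold has 1432/4 = 358 samples. Training set = 1432 - 358 = 1074.

1074


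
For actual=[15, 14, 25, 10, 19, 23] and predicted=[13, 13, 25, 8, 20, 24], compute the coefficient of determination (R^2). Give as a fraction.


Mean(y) = 53/3. SS_res = 11. SS_tot = 490/3. R^2 = 1 - 11/(490/3) = 457/490.

457/490


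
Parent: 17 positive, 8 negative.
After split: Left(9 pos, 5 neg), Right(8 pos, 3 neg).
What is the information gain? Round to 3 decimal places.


H(parent) = 0.9044. H(left) = 0.9403, H(right) = 0.8454. Weighted = (14/25)*0.9403 + (11/25)*0.8454 = 0.8985. IG = 0.9044 - 0.8985 = 0.0059, which rounds to 0.006.

0.006


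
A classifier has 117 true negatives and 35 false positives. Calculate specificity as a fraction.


Specificity = TN / (TN + FP) = 117 / 152 = 117/152.

117/152


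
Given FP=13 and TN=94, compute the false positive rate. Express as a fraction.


FPR = FP / (FP + TN) = 13 / 107 = 13/107.

13/107


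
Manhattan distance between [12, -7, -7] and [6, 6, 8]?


d = sum of absolute differences: |12-6|=6 + |-7-6|=13 + |-7-8|=15 = 34.

34


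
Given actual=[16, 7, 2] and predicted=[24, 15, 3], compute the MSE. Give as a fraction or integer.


MSE = (1/3) * ((16-24)^2=64 + (7-15)^2=64 + (2-3)^2=1). Sum = 129. MSE = 43.

43


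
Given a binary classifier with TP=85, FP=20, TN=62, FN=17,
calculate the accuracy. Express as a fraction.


Accuracy = (TP + TN) / (TP + TN + FP + FN) = (85 + 62) / 184 = 147/184.

147/184


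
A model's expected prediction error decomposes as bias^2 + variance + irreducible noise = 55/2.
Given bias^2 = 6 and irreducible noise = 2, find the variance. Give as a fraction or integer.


Total error = bias^2 + variance + irreducible noise. So variance = 55/2 - 6 - 2 = 39/2.

39/2


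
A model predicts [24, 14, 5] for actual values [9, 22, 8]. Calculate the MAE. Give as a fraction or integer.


MAE = (1/3) * (|9-24|=15 + |22-14|=8 + |8-5|=3). Sum = 26. MAE = 26/3.

26/3


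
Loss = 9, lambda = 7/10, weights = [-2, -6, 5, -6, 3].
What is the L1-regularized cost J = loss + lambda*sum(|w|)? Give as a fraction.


L1 norm = sum(|w|) = 22. J = 9 + 7/10 * 22 = 122/5.

122/5


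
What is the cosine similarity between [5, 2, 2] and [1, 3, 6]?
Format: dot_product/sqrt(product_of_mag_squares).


dot = 23. |a|^2 = 33, |b|^2 = 46. cos = 23/sqrt(1518).

23/sqrt(1518)


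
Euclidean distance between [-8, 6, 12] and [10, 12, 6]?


d = sqrt(sum of squared differences). (-8-10)^2=324, (6-12)^2=36, (12-6)^2=36. Sum = 396.

sqrt(396)


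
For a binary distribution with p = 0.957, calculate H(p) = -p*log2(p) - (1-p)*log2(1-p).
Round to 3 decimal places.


H = -0.957*log2(0.957) - 0.043*log2(0.043) = 0.256.

0.256


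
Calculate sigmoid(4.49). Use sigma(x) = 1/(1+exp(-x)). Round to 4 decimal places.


sigma(4.49) = 1/(1+e^(-4.49)) = 1/(1+0.011221) = 1/1.011221 = 0.9889.

0.9889


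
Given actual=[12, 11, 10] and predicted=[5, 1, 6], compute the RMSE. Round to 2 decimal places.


MSE = 55.0000. RMSE = sqrt(55.0000) = 7.42.

7.42


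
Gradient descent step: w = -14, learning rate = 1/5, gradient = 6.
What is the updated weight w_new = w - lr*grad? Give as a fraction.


w_new = -14 - 1/5 * 6 = -14 - 6/5 = -76/5.

-76/5


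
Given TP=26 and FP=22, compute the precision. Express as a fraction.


Precision = TP / (TP + FP) = 26 / 48 = 13/24.

13/24


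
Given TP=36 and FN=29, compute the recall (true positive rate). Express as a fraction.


Recall = TP / (TP + FN) = 36 / 65 = 36/65.

36/65


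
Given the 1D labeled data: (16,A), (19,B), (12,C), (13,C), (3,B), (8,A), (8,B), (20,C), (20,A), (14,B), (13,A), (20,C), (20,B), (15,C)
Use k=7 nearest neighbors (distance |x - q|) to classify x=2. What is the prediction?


Distances: |16-2|=14, |19-2|=17, |12-2|=10, |13-2|=11, |3-2|=1, |8-2|=6, |8-2|=6, |20-2|=18, |20-2|=18, |14-2|=12, |13-2|=11, |20-2|=18, |20-2|=18, |15-2|=13. 7 nearest: (3,B), (8,A), (8,B), (12,C), (13,A), (13,C), (14,B). Counts: {'B': 3, 'A': 2, 'C': 2}. Majority class: B.

B


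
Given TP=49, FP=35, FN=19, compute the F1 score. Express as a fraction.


Precision = 49/84 = 7/12. Recall = 49/68 = 49/68. F1 = 2*P*R/(P+R) = 49/76.

49/76


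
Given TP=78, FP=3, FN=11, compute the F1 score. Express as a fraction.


Precision = 78/81 = 26/27. Recall = 78/89 = 78/89. F1 = 2*P*R/(P+R) = 78/85.

78/85


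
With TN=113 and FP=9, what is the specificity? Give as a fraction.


Specificity = TN / (TN + FP) = 113 / 122 = 113/122.

113/122


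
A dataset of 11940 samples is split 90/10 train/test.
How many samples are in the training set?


Test set = 11940 * 10% = 1194. Training set = 11940 - 1194 = 10746.

10746


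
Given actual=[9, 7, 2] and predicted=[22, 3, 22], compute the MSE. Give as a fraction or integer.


MSE = (1/3) * ((9-22)^2=169 + (7-3)^2=16 + (2-22)^2=400). Sum = 585. MSE = 195.

195


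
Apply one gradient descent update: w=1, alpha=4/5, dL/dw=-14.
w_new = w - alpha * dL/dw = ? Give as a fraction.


w_new = 1 - 4/5 * -14 = 1 - -56/5 = 61/5.

61/5


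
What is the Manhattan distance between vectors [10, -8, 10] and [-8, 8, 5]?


d = sum of absolute differences: |10--8|=18 + |-8-8|=16 + |10-5|=5 = 39.

39


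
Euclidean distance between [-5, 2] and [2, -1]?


d = sqrt(sum of squared differences). (-5-2)^2=49, (2--1)^2=9. Sum = 58.

sqrt(58)


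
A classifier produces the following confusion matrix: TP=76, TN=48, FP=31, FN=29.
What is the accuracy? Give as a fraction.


Accuracy = (TP + TN) / (TP + TN + FP + FN) = (76 + 48) / 184 = 31/46.

31/46


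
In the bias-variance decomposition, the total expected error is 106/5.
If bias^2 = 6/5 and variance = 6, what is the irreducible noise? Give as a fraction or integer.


Total error = bias^2 + variance + irreducible noise. So irreducible noise = 106/5 - 6/5 - 6 = 14.

14


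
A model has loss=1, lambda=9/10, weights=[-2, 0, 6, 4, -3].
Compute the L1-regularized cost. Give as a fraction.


L1 norm = sum(|w|) = 15. J = 1 + 9/10 * 15 = 29/2.

29/2


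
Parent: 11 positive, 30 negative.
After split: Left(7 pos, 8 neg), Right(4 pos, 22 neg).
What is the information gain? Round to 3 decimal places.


H(parent) = 0.8390. H(left) = 0.9968, H(right) = 0.6194. Weighted = (15/41)*0.9968 + (26/41)*0.6194 = 0.7575. IG = 0.8390 - 0.7575 = 0.0815, which rounds to 0.082.

0.082


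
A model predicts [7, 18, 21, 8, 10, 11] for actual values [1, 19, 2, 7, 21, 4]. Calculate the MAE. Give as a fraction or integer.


MAE = (1/6) * (|1-7|=6 + |19-18|=1 + |2-21|=19 + |7-8|=1 + |21-10|=11 + |4-11|=7). Sum = 45. MAE = 15/2.

15/2


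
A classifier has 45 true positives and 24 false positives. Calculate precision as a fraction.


Precision = TP / (TP + FP) = 45 / 69 = 15/23.

15/23


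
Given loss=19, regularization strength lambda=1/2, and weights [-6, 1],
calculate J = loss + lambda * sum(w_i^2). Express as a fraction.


L2 sq norm = sum(w^2) = 37. J = 19 + 1/2 * 37 = 75/2.

75/2


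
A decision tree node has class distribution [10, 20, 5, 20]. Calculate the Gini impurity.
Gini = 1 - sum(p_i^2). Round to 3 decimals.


Total = 55. Proportions: 10/55, 20/55, 5/55, 20/55. sum(p_i^2) = 0.3058. Gini = 1 - 0.3058 = 0.6942, which rounds to 0.694.

0.694


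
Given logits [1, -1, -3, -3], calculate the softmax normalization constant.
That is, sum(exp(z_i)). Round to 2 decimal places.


Denom = e^1=2.7183 + e^-1=0.3679 + e^-3=0.0498 + e^-3=0.0498. Sum = 3.1858, which rounds to 3.19.

3.19


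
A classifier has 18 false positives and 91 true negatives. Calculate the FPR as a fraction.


FPR = FP / (FP + TN) = 18 / 109 = 18/109.

18/109


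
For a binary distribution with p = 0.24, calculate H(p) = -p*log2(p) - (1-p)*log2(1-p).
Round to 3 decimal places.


H = -0.24*log2(0.24) - 0.76*log2(0.76) = 0.795.

0.795


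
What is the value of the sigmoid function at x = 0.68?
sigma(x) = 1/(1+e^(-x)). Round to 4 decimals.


sigma(0.68) = 1/(1+e^(-0.68)) = 1/(1+0.506617) = 1/1.506617 = 0.6637.

0.6637


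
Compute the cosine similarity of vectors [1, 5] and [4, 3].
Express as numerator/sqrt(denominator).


dot = 19. |a|^2 = 26, |b|^2 = 25. cos = 19/sqrt(650).

19/sqrt(650)


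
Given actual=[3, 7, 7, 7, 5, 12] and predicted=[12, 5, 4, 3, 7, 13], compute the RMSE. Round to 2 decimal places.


MSE = 19.1667. RMSE = sqrt(19.1667) = 4.38.

4.38


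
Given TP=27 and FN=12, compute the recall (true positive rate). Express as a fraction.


Recall = TP / (TP + FN) = 27 / 39 = 9/13.

9/13


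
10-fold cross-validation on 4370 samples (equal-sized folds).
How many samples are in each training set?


Each validation fold has 4370/10 = 437 samples. Training set = 4370 - 437 = 3933.

3933


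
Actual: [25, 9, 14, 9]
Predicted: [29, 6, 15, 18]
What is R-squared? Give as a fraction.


Mean(y) = 57/4. SS_res = 107. SS_tot = 683/4. R^2 = 1 - 107/(683/4) = 255/683.

255/683


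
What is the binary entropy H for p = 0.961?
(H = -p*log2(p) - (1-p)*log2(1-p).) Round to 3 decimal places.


H = -0.961*log2(0.961) - 0.039*log2(0.039) = 0.238.

0.238


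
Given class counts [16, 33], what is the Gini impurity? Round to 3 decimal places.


Total = 49. Proportions: 16/49, 33/49. sum(p_i^2) = 0.5602. Gini = 1 - 0.5602 = 0.4398, which rounds to 0.440.

0.440


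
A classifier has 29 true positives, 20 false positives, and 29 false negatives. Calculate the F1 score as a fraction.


Precision = 29/49 = 29/49. Recall = 29/58 = 1/2. F1 = 2*P*R/(P+R) = 58/107.

58/107


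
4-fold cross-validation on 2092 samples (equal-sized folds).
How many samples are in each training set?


Each validation fold has 2092/4 = 523 samples. Training set = 2092 - 523 = 1569.

1569


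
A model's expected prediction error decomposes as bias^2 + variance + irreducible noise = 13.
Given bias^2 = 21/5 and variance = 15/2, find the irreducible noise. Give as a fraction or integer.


Total error = bias^2 + variance + irreducible noise. So irreducible noise = 13 - 21/5 - 15/2 = 13/10.

13/10


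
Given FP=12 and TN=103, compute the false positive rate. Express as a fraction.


FPR = FP / (FP + TN) = 12 / 115 = 12/115.

12/115


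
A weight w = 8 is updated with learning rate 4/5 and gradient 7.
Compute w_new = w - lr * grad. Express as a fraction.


w_new = 8 - 4/5 * 7 = 8 - 28/5 = 12/5.

12/5


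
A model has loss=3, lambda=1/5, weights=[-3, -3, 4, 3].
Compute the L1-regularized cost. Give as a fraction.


L1 norm = sum(|w|) = 13. J = 3 + 1/5 * 13 = 28/5.

28/5


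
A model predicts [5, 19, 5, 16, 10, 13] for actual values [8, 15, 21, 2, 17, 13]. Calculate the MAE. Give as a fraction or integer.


MAE = (1/6) * (|8-5|=3 + |15-19|=4 + |21-5|=16 + |2-16|=14 + |17-10|=7 + |13-13|=0). Sum = 44. MAE = 22/3.

22/3


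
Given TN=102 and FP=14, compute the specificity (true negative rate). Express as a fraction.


Specificity = TN / (TN + FP) = 102 / 116 = 51/58.

51/58


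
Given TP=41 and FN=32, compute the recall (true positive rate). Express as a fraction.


Recall = TP / (TP + FN) = 41 / 73 = 41/73.

41/73


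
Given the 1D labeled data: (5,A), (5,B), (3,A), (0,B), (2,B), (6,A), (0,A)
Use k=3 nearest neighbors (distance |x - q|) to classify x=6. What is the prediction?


Distances: |5-6|=1, |5-6|=1, |3-6|=3, |0-6|=6, |2-6|=4, |6-6|=0, |0-6|=6. 3 nearest: (6,A), (5,A), (5,B). Counts: {'A': 2, 'B': 1}. Majority class: A.

A


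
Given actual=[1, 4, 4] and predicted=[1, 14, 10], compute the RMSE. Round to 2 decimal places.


MSE = 45.3333. RMSE = sqrt(45.3333) = 6.73.

6.73


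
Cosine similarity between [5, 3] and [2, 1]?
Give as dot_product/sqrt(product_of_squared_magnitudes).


dot = 13. |a|^2 = 34, |b|^2 = 5. cos = 13/sqrt(170).

13/sqrt(170)


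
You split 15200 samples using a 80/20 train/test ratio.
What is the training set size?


Test set = 15200 * 20% = 3040. Training set = 15200 - 3040 = 12160.

12160


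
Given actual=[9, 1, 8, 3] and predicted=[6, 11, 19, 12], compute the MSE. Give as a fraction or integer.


MSE = (1/4) * ((9-6)^2=9 + (1-11)^2=100 + (8-19)^2=121 + (3-12)^2=81). Sum = 311. MSE = 311/4.

311/4


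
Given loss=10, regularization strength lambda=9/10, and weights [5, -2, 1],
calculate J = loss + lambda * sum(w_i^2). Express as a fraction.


L2 sq norm = sum(w^2) = 30. J = 10 + 9/10 * 30 = 37.

37


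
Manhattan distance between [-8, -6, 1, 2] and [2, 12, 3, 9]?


d = sum of absolute differences: |-8-2|=10 + |-6-12|=18 + |1-3|=2 + |2-9|=7 = 37.

37


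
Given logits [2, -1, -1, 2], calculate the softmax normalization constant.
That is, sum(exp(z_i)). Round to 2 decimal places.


Denom = e^2=7.3891 + e^-1=0.3679 + e^-1=0.3679 + e^2=7.3891. Sum = 15.5140, which rounds to 15.51.

15.51


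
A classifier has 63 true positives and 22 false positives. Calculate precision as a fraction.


Precision = TP / (TP + FP) = 63 / 85 = 63/85.

63/85


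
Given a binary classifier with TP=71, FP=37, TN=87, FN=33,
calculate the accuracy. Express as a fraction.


Accuracy = (TP + TN) / (TP + TN + FP + FN) = (71 + 87) / 228 = 79/114.

79/114


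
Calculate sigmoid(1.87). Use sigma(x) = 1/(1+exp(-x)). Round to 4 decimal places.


sigma(1.87) = 1/(1+e^(-1.87)) = 1/(1+0.154124) = 1/1.154124 = 0.8665.

0.8665


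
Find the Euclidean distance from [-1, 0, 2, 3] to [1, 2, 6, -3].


d = sqrt(sum of squared differences). (-1-1)^2=4, (0-2)^2=4, (2-6)^2=16, (3--3)^2=36. Sum = 60.

sqrt(60)


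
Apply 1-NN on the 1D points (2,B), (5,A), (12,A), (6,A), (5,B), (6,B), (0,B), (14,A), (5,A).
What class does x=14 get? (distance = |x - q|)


Distances: |2-14|=12, |5-14|=9, |12-14|=2, |6-14|=8, |5-14|=9, |6-14|=8, |0-14|=14, |14-14|=0, |5-14|=9. 1 nearest: (14,A). Counts: {'A': 1}. Majority class: A.

A


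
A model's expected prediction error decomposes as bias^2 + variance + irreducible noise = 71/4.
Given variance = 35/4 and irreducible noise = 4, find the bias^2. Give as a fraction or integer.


Total error = bias^2 + variance + irreducible noise. So bias^2 = 71/4 - 35/4 - 4 = 5.

5


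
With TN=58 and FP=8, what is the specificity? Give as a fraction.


Specificity = TN / (TN + FP) = 58 / 66 = 29/33.

29/33


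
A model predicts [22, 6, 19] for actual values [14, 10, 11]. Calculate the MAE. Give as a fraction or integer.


MAE = (1/3) * (|14-22|=8 + |10-6|=4 + |11-19|=8). Sum = 20. MAE = 20/3.

20/3


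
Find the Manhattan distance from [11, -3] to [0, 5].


d = sum of absolute differences: |11-0|=11 + |-3-5|=8 = 19.

19


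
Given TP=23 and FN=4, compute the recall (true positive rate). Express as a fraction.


Recall = TP / (TP + FN) = 23 / 27 = 23/27.

23/27


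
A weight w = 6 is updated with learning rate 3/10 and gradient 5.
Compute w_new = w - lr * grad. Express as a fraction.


w_new = 6 - 3/10 * 5 = 6 - 3/2 = 9/2.

9/2


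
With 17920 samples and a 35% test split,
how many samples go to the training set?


Test set = 17920 * 35% = 6272. Training set = 17920 - 6272 = 11648.

11648


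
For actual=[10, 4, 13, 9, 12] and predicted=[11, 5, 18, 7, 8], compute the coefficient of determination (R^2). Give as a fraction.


Mean(y) = 48/5. SS_res = 47. SS_tot = 246/5. R^2 = 1 - 47/(246/5) = 11/246.

11/246


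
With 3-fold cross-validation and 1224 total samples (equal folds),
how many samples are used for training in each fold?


Each validation fold has 1224/3 = 408 samples. Training set = 1224 - 408 = 816.

816


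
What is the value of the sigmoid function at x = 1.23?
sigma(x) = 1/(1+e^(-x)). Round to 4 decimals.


sigma(1.23) = 1/(1+e^(-1.23)) = 1/(1+0.292293) = 1/1.292293 = 0.7738.

0.7738


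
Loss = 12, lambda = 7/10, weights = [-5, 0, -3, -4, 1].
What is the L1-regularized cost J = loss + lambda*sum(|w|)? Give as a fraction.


L1 norm = sum(|w|) = 13. J = 12 + 7/10 * 13 = 211/10.

211/10


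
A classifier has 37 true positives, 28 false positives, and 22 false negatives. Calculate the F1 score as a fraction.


Precision = 37/65 = 37/65. Recall = 37/59 = 37/59. F1 = 2*P*R/(P+R) = 37/62.

37/62


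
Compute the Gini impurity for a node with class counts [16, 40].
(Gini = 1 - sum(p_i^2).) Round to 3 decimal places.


Total = 56. Proportions: 16/56, 40/56. sum(p_i^2) = 0.5918. Gini = 1 - 0.5918 = 0.4082, which rounds to 0.408.

0.408


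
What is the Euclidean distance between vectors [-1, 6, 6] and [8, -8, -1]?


d = sqrt(sum of squared differences). (-1-8)^2=81, (6--8)^2=196, (6--1)^2=49. Sum = 326.

sqrt(326)


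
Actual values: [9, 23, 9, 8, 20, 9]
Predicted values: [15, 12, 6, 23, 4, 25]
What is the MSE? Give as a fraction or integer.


MSE = (1/6) * ((9-15)^2=36 + (23-12)^2=121 + (9-6)^2=9 + (8-23)^2=225 + (20-4)^2=256 + (9-25)^2=256). Sum = 903. MSE = 301/2.

301/2


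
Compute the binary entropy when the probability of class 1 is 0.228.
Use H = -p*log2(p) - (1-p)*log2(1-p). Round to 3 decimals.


H = -0.228*log2(0.228) - 0.772*log2(0.772) = 0.775.

0.775


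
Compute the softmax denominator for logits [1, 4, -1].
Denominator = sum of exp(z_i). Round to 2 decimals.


Denom = e^1=2.7183 + e^4=54.5982 + e^-1=0.3679. Sum = 57.6844, which rounds to 57.68.

57.68


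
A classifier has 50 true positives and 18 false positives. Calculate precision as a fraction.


Precision = TP / (TP + FP) = 50 / 68 = 25/34.

25/34


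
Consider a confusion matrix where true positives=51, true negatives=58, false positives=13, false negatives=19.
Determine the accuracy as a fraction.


Accuracy = (TP + TN) / (TP + TN + FP + FN) = (51 + 58) / 141 = 109/141.

109/141


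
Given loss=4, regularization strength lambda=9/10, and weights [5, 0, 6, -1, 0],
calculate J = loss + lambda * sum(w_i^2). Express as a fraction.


L2 sq norm = sum(w^2) = 62. J = 4 + 9/10 * 62 = 299/5.

299/5


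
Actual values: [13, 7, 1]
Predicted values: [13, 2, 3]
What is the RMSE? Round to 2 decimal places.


MSE = 9.6667. RMSE = sqrt(9.6667) = 3.11.

3.11


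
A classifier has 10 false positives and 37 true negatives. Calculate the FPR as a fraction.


FPR = FP / (FP + TN) = 10 / 47 = 10/47.

10/47


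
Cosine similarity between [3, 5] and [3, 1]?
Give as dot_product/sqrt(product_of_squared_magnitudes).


dot = 14. |a|^2 = 34, |b|^2 = 10. cos = 14/sqrt(340).

14/sqrt(340)


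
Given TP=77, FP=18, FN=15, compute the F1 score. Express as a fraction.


Precision = 77/95 = 77/95. Recall = 77/92 = 77/92. F1 = 2*P*R/(P+R) = 14/17.

14/17


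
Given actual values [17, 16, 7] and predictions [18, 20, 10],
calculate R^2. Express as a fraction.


Mean(y) = 40/3. SS_res = 26. SS_tot = 182/3. R^2 = 1 - 26/(182/3) = 4/7.

4/7


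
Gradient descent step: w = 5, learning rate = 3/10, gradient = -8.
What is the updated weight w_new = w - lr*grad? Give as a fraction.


w_new = 5 - 3/10 * -8 = 5 - -12/5 = 37/5.

37/5


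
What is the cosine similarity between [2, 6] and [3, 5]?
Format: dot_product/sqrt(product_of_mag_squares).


dot = 36. |a|^2 = 40, |b|^2 = 34. cos = 36/sqrt(1360).

36/sqrt(1360)


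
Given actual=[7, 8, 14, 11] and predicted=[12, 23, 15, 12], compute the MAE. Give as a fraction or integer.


MAE = (1/4) * (|7-12|=5 + |8-23|=15 + |14-15|=1 + |11-12|=1). Sum = 22. MAE = 11/2.

11/2


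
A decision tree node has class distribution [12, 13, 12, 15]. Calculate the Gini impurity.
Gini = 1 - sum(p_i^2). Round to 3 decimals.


Total = 52. Proportions: 12/52, 13/52, 12/52, 15/52. sum(p_i^2) = 0.2522. Gini = 1 - 0.2522 = 0.7478, which rounds to 0.748.

0.748


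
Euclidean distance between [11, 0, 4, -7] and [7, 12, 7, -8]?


d = sqrt(sum of squared differences). (11-7)^2=16, (0-12)^2=144, (4-7)^2=9, (-7--8)^2=1. Sum = 170.

sqrt(170)


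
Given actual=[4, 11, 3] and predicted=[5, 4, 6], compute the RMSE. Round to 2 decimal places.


MSE = 19.6667. RMSE = sqrt(19.6667) = 4.43.

4.43


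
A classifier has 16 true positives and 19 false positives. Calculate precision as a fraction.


Precision = TP / (TP + FP) = 16 / 35 = 16/35.

16/35


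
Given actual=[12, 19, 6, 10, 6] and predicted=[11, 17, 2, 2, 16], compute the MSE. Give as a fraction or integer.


MSE = (1/5) * ((12-11)^2=1 + (19-17)^2=4 + (6-2)^2=16 + (10-2)^2=64 + (6-16)^2=100). Sum = 185. MSE = 37.

37


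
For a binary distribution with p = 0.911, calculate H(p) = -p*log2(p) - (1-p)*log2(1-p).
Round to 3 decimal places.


H = -0.911*log2(0.911) - 0.089*log2(0.089) = 0.433.

0.433


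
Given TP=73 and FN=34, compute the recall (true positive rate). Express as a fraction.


Recall = TP / (TP + FN) = 73 / 107 = 73/107.

73/107


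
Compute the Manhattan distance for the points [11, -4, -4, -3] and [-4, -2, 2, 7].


d = sum of absolute differences: |11--4|=15 + |-4--2|=2 + |-4-2|=6 + |-3-7|=10 = 33.

33


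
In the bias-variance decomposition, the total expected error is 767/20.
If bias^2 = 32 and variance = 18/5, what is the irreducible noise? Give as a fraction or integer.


Total error = bias^2 + variance + irreducible noise. So irreducible noise = 767/20 - 32 - 18/5 = 11/4.

11/4


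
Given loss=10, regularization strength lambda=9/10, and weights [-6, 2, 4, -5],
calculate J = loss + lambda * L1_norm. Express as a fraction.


L1 norm = sum(|w|) = 17. J = 10 + 9/10 * 17 = 253/10.

253/10


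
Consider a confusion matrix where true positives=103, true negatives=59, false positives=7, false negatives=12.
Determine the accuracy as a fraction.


Accuracy = (TP + TN) / (TP + TN + FP + FN) = (103 + 59) / 181 = 162/181.

162/181


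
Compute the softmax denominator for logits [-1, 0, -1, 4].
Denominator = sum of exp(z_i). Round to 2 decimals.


Denom = e^-1=0.3679 + e^0=1.0000 + e^-1=0.3679 + e^4=54.5982. Sum = 56.3340, which rounds to 56.33.

56.33


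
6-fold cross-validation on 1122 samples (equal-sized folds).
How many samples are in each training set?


Each validation fold has 1122/6 = 187 samples. Training set = 1122 - 187 = 935.

935


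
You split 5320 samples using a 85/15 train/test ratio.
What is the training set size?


Test set = 5320 * 15% = 798. Training set = 5320 - 798 = 4522.

4522


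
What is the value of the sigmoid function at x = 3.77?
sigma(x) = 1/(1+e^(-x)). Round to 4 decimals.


sigma(3.77) = 1/(1+e^(-3.77)) = 1/(1+0.023052) = 1/1.023052 = 0.9775.

0.9775


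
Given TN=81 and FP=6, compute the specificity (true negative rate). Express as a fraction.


Specificity = TN / (TN + FP) = 81 / 87 = 27/29.

27/29


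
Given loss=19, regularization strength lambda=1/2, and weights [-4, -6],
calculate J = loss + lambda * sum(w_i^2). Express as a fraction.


L2 sq norm = sum(w^2) = 52. J = 19 + 1/2 * 52 = 45.

45


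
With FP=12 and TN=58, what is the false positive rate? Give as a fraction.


FPR = FP / (FP + TN) = 12 / 70 = 6/35.

6/35


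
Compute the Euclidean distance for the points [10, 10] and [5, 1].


d = sqrt(sum of squared differences). (10-5)^2=25, (10-1)^2=81. Sum = 106.

sqrt(106)


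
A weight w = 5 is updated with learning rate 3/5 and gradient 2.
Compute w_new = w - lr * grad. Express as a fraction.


w_new = 5 - 3/5 * 2 = 5 - 6/5 = 19/5.

19/5


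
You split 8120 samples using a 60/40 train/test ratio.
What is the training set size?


Test set = 8120 * 40% = 3248. Training set = 8120 - 3248 = 4872.

4872


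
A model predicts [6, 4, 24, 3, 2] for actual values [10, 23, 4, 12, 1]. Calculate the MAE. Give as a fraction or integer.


MAE = (1/5) * (|10-6|=4 + |23-4|=19 + |4-24|=20 + |12-3|=9 + |1-2|=1). Sum = 53. MAE = 53/5.

53/5


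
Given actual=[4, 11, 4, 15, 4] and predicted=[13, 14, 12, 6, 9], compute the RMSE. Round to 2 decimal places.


MSE = 52.0000. RMSE = sqrt(52.0000) = 7.21.

7.21


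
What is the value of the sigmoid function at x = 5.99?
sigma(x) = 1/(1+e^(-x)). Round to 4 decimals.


sigma(5.99) = 1/(1+e^(-5.99)) = 1/(1+0.002504) = 1/1.002504 = 0.9975.

0.9975


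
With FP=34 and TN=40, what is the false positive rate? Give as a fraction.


FPR = FP / (FP + TN) = 34 / 74 = 17/37.

17/37


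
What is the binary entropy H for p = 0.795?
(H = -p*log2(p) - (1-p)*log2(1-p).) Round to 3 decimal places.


H = -0.795*log2(0.795) - 0.205*log2(0.205) = 0.732.

0.732


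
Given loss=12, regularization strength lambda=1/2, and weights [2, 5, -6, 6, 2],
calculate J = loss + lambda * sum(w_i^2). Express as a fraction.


L2 sq norm = sum(w^2) = 105. J = 12 + 1/2 * 105 = 129/2.

129/2


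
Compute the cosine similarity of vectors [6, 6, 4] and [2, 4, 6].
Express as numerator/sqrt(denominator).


dot = 60. |a|^2 = 88, |b|^2 = 56. cos = 60/sqrt(4928).

60/sqrt(4928)


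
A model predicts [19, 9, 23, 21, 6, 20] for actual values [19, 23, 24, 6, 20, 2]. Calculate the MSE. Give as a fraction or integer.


MSE = (1/6) * ((19-19)^2=0 + (23-9)^2=196 + (24-23)^2=1 + (6-21)^2=225 + (20-6)^2=196 + (2-20)^2=324). Sum = 942. MSE = 157.

157


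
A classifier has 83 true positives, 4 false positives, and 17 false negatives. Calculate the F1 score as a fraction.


Precision = 83/87 = 83/87. Recall = 83/100 = 83/100. F1 = 2*P*R/(P+R) = 166/187.

166/187


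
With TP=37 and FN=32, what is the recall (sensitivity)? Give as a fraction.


Recall = TP / (TP + FN) = 37 / 69 = 37/69.

37/69


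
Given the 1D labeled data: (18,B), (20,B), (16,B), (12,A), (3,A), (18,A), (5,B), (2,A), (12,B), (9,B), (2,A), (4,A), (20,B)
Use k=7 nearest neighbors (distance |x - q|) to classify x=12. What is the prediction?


Distances: |18-12|=6, |20-12|=8, |16-12|=4, |12-12|=0, |3-12|=9, |18-12|=6, |5-12|=7, |2-12|=10, |12-12|=0, |9-12|=3, |2-12|=10, |4-12|=8, |20-12|=8. 7 nearest: (12,A), (12,B), (9,B), (16,B), (18,A), (18,B), (5,B). Counts: {'A': 2, 'B': 5}. Majority class: B.

B


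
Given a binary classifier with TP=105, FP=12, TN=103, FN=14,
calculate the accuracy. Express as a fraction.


Accuracy = (TP + TN) / (TP + TN + FP + FN) = (105 + 103) / 234 = 8/9.

8/9


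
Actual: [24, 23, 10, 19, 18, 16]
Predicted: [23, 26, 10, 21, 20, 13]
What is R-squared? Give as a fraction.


Mean(y) = 55/3. SS_res = 27. SS_tot = 388/3. R^2 = 1 - 27/(388/3) = 307/388.

307/388


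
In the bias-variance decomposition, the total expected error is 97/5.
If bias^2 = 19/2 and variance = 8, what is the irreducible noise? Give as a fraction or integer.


Total error = bias^2 + variance + irreducible noise. So irreducible noise = 97/5 - 19/2 - 8 = 19/10.

19/10


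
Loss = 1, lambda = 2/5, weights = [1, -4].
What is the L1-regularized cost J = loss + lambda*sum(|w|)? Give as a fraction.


L1 norm = sum(|w|) = 5. J = 1 + 2/5 * 5 = 3.

3


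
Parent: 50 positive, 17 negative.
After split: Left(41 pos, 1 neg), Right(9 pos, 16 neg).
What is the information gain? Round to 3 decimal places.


H(parent) = 0.8171. H(left) = 0.1623, H(right) = 0.9427. Weighted = (42/67)*0.1623 + (25/67)*0.9427 = 0.4535. IG = 0.8171 - 0.4535 = 0.3636, which rounds to 0.364.

0.364


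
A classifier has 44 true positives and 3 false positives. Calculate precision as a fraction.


Precision = TP / (TP + FP) = 44 / 47 = 44/47.

44/47


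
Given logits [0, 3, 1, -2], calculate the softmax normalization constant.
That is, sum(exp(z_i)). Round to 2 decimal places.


Denom = e^0=1.0000 + e^3=20.0855 + e^1=2.7183 + e^-2=0.1353. Sum = 23.9391, which rounds to 23.94.

23.94


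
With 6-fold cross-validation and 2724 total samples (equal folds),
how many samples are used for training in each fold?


Each validation fold has 2724/6 = 454 samples. Training set = 2724 - 454 = 2270.

2270


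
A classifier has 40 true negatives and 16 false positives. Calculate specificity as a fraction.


Specificity = TN / (TN + FP) = 40 / 56 = 5/7.

5/7


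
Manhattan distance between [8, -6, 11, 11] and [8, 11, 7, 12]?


d = sum of absolute differences: |8-8|=0 + |-6-11|=17 + |11-7|=4 + |11-12|=1 = 22.

22


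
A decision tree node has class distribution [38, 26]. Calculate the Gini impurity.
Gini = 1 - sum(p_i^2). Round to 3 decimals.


Total = 64. Proportions: 38/64, 26/64. sum(p_i^2) = 0.5176. Gini = 1 - 0.5176 = 0.4824, which rounds to 0.482.

0.482


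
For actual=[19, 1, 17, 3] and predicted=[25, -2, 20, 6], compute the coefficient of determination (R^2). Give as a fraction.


Mean(y) = 10. SS_res = 63. SS_tot = 260. R^2 = 1 - 63/(260) = 197/260.

197/260


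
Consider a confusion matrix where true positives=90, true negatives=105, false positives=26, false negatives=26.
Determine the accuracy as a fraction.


Accuracy = (TP + TN) / (TP + TN + FP + FN) = (90 + 105) / 247 = 15/19.

15/19


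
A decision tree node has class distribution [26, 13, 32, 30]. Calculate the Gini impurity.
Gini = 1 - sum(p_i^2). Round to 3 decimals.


Total = 101. Proportions: 26/101, 13/101, 32/101, 30/101. sum(p_i^2) = 0.2714. Gini = 1 - 0.2714 = 0.7286, which rounds to 0.729.

0.729


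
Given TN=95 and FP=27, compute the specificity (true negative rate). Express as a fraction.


Specificity = TN / (TN + FP) = 95 / 122 = 95/122.

95/122


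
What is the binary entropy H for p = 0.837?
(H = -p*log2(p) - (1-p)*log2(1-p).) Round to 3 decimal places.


H = -0.837*log2(0.837) - 0.163*log2(0.163) = 0.641.

0.641


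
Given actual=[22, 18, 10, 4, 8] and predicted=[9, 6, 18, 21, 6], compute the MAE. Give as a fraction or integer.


MAE = (1/5) * (|22-9|=13 + |18-6|=12 + |10-18|=8 + |4-21|=17 + |8-6|=2). Sum = 52. MAE = 52/5.

52/5


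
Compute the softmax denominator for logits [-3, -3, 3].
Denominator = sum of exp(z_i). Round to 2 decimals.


Denom = e^-3=0.0498 + e^-3=0.0498 + e^3=20.0855. Sum = 20.1851, which rounds to 20.19.

20.19


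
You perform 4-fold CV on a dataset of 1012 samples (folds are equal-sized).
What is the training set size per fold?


Each validation fold has 1012/4 = 253 samples. Training set = 1012 - 253 = 759.

759


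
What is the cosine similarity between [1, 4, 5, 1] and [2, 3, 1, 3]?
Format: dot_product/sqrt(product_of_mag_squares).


dot = 22. |a|^2 = 43, |b|^2 = 23. cos = 22/sqrt(989).

22/sqrt(989)


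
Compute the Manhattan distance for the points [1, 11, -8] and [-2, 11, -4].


d = sum of absolute differences: |1--2|=3 + |11-11|=0 + |-8--4|=4 = 7.

7


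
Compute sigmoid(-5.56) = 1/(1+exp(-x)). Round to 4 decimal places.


sigma(-5.56) = 1/(1+e^(5.56)) = 1/(1+259.822836) = 1/260.822836 = 0.0038.

0.0038


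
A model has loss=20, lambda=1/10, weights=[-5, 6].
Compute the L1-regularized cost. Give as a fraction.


L1 norm = sum(|w|) = 11. J = 20 + 1/10 * 11 = 211/10.

211/10


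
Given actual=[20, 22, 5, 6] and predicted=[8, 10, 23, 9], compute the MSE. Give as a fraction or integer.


MSE = (1/4) * ((20-8)^2=144 + (22-10)^2=144 + (5-23)^2=324 + (6-9)^2=9). Sum = 621. MSE = 621/4.

621/4


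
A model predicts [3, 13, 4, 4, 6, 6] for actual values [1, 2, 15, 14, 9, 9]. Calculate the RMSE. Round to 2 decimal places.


MSE = 60.6667. RMSE = sqrt(60.6667) = 7.79.

7.79


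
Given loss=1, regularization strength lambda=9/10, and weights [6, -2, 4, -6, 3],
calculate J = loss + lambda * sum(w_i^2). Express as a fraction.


L2 sq norm = sum(w^2) = 101. J = 1 + 9/10 * 101 = 919/10.

919/10


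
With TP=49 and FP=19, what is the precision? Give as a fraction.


Precision = TP / (TP + FP) = 49 / 68 = 49/68.

49/68


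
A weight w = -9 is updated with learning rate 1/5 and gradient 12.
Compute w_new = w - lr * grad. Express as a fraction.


w_new = -9 - 1/5 * 12 = -9 - 12/5 = -57/5.

-57/5


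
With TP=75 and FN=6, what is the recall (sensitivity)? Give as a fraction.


Recall = TP / (TP + FN) = 75 / 81 = 25/27.

25/27


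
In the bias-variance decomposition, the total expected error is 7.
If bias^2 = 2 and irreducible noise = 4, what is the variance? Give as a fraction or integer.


Total error = bias^2 + variance + irreducible noise. So variance = 7 - 2 - 4 = 1.

1


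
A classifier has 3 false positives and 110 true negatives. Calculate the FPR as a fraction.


FPR = FP / (FP + TN) = 3 / 113 = 3/113.

3/113


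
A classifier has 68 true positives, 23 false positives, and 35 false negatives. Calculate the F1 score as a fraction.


Precision = 68/91 = 68/91. Recall = 68/103 = 68/103. F1 = 2*P*R/(P+R) = 68/97.

68/97


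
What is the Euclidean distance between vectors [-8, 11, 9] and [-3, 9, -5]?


d = sqrt(sum of squared differences). (-8--3)^2=25, (11-9)^2=4, (9--5)^2=196. Sum = 225.

15


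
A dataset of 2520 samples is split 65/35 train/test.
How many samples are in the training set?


Test set = 2520 * 35% = 882. Training set = 2520 - 882 = 1638.

1638


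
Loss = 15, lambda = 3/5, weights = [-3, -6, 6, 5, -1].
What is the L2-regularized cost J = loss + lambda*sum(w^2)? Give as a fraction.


L2 sq norm = sum(w^2) = 107. J = 15 + 3/5 * 107 = 396/5.

396/5


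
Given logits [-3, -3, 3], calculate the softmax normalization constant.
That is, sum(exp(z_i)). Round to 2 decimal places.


Denom = e^-3=0.0498 + e^-3=0.0498 + e^3=20.0855. Sum = 20.1851, which rounds to 20.19.

20.19


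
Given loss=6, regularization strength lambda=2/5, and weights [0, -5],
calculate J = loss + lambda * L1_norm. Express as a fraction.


L1 norm = sum(|w|) = 5. J = 6 + 2/5 * 5 = 8.

8
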